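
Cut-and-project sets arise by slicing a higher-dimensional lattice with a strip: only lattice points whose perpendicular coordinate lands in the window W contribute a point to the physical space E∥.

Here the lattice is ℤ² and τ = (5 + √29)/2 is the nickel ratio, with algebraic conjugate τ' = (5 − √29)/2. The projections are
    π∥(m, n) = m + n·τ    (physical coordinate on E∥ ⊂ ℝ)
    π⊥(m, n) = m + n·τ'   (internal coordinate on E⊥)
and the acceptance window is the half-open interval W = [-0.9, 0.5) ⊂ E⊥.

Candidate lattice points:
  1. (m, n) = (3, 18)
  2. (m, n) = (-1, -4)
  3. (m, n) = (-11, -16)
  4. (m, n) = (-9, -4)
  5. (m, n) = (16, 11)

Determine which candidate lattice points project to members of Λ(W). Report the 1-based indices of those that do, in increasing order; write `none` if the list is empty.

Numerically τ ≈ 5.192582 and τ' = −1/τ ≈ -0.192582.
candidate 1: (m,n)=(3,18) → π∥ = 3+18·τ ≈ 96.466483, π⊥ = 3+18·τ' ≈ -0.466483 ∈ [-0.9, 0.5) ⇒ IN Λ
candidate 2: (m,n)=(-1,-4) → π∥ = -1-4·τ ≈ -21.770330, π⊥ = -1-4·τ' ≈ -0.229670 ∈ [-0.9, 0.5) ⇒ IN Λ
candidate 3: (m,n)=(-11,-16) → π∥ = -11-16·τ ≈ -94.081318, π⊥ = -11-16·τ' ≈ -7.918682 ∉ [-0.9, 0.5) ⇒ out
candidate 4: (m,n)=(-9,-4) → π∥ = -9-4·τ ≈ -29.770330, π⊥ = -9-4·τ' ≈ -8.229670 ∉ [-0.9, 0.5) ⇒ out
candidate 5: (m,n)=(16,11) → π∥ = 16+11·τ ≈ 73.118406, π⊥ = 16+11·τ' ≈ 13.881594 ∉ [-0.9, 0.5) ⇒ out

1, 2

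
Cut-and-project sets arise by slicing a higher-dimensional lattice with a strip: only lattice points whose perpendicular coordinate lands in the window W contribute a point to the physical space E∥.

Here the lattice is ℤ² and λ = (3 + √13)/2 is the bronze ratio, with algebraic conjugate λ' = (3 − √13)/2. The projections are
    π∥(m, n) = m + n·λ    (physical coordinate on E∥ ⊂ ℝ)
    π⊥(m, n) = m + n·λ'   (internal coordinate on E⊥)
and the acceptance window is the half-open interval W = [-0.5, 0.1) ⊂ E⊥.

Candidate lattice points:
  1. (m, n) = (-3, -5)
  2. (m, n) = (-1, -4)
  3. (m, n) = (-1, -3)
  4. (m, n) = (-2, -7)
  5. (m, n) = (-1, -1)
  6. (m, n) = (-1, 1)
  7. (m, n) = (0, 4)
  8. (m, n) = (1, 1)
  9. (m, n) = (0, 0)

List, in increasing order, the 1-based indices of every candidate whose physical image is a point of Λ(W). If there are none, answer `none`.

Numerically λ ≈ 3.3028 and λ' = −1/λ ≈ -0.3028.
#1 (-3,-5): internal coord -3 + (-5)·λ' = -1.4861; -1.4861 ∉ [-0.5, 0.1) → out
#2 (-1,-4): internal coord -1 + (-4)·λ' = +0.2111; +0.2111 ∉ [-0.5, 0.1) → out
#3 (-1,-3): internal coord -1 + (-3)·λ' = -0.0917; -0.0917 ∈ [-0.5, 0.1) → IN Λ
#4 (-2,-7): internal coord -2 + (-7)·λ' = +0.1194; +0.1194 ∉ [-0.5, 0.1) → out
#5 (-1,-1): internal coord -1 + (-1)·λ' = -0.6972; -0.6972 ∉ [-0.5, 0.1) → out
#6 (-1,1): internal coord -1 + (1)·λ' = -1.3028; -1.3028 ∉ [-0.5, 0.1) → out
#7 (0,4): internal coord 0 + (4)·λ' = -1.2111; -1.2111 ∉ [-0.5, 0.1) → out
#8 (1,1): internal coord 1 + (1)·λ' = +0.6972; +0.6972 ∉ [-0.5, 0.1) → out
#9 (0,0): internal coord 0 + (0)·λ' = +0.0000; +0.0000 ∈ [-0.5, 0.1) → IN Λ

3, 9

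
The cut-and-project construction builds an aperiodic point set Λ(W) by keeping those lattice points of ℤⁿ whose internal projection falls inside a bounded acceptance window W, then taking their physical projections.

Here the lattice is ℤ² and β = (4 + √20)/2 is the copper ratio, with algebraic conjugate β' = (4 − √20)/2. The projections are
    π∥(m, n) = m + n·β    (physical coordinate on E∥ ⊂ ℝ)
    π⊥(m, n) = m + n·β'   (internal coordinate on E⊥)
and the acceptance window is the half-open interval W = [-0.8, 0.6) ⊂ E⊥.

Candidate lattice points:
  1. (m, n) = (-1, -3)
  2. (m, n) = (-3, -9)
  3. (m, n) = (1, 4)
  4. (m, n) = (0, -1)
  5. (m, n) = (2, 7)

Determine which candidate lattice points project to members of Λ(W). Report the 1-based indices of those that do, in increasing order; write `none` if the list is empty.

1, 3, 4, 5

β' = (4−√20)/2 ≈ -0.2361.
candidate 1: (m,n)=(-1,-3) → π∥ = -1-3·β ≈ -13.7082, π⊥ = -1-3·β' ≈ -0.2918 ∈ [-0.8, 0.6) ⇒ IN Λ
candidate 2: (m,n)=(-3,-9) → π∥ = -3-9·β ≈ -41.1246, π⊥ = -3-9·β' ≈ -0.8754 ∉ [-0.8, 0.6) ⇒ out
candidate 3: (m,n)=(1,4) → π∥ = 1+4·β ≈ 17.9443, π⊥ = 1+4·β' ≈ 0.0557 ∈ [-0.8, 0.6) ⇒ IN Λ
candidate 4: (m,n)=(0,-1) → π∥ = 0-1·β ≈ -4.2361, π⊥ = 0-1·β' ≈ 0.2361 ∈ [-0.8, 0.6) ⇒ IN Λ
candidate 5: (m,n)=(2,7) → π∥ = 2+7·β ≈ 31.6525, π⊥ = 2+7·β' ≈ 0.3475 ∈ [-0.8, 0.6) ⇒ IN Λ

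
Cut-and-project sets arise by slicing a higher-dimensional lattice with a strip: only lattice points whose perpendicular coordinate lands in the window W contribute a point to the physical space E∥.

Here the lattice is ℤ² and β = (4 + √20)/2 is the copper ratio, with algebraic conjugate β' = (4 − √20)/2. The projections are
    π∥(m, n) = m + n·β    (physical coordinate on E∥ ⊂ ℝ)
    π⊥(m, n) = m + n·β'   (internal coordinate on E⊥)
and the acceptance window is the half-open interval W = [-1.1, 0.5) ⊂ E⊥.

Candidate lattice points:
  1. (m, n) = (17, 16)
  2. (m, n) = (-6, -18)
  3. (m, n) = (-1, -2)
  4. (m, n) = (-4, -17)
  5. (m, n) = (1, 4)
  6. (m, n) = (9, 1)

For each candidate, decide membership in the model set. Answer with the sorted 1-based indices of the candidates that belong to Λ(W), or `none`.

β' = (4−√20)/2 ≈ -0.23607.
#1 (17,16): internal coord 17 + (16)·β' = +13.22291; +13.22291 ∉ [-1.1, 0.5) → out
#2 (-6,-18): internal coord -6 + (-18)·β' = -1.75078; -1.75078 ∉ [-1.1, 0.5) → out
#3 (-1,-2): internal coord -1 + (-2)·β' = -0.52786; -0.52786 ∈ [-1.1, 0.5) → IN Λ
#4 (-4,-17): internal coord -4 + (-17)·β' = +0.01316; +0.01316 ∈ [-1.1, 0.5) → IN Λ
#5 (1,4): internal coord 1 + (4)·β' = +0.05573; +0.05573 ∈ [-1.1, 0.5) → IN Λ
#6 (9,1): internal coord 9 + (1)·β' = +8.76393; +8.76393 ∉ [-1.1, 0.5) → out

3, 4, 5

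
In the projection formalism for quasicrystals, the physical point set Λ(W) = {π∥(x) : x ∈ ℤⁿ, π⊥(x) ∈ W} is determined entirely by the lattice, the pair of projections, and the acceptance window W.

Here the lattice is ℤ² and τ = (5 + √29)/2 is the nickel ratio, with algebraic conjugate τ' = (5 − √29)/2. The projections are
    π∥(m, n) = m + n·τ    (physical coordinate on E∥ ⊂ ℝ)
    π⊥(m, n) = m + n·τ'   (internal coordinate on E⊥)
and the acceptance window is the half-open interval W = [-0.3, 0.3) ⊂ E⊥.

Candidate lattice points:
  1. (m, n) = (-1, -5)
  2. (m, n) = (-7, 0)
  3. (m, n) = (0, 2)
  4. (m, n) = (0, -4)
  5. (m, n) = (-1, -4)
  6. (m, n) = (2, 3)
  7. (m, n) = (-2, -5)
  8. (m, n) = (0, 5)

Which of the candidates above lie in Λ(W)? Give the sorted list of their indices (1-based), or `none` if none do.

Numerically τ ≈ 5.192582 and τ' = −1/τ ≈ -0.192582.
[1] lift (-1,-5): star map gives -0.037088; window check -0.3 ≤ -0.037088 < 0.3 is true → IN Λ
[2] lift (-7,0): star map gives -7.000000; window check -0.3 ≤ -7.000000 < 0.3 is false → out
[3] lift (0,2): star map gives -0.385165; window check -0.3 ≤ -0.385165 < 0.3 is false → out
[4] lift (0,-4): star map gives 0.770330; window check -0.3 ≤ 0.770330 < 0.3 is false → out
[5] lift (-1,-4): star map gives -0.229670; window check -0.3 ≤ -0.229670 < 0.3 is true → IN Λ
[6] lift (2,3): star map gives 1.422253; window check -0.3 ≤ 1.422253 < 0.3 is false → out
[7] lift (-2,-5): star map gives -1.037088; window check -0.3 ≤ -1.037088 < 0.3 is false → out
[8] lift (0,5): star map gives -0.962912; window check -0.3 ≤ -0.962912 < 0.3 is false → out

1, 5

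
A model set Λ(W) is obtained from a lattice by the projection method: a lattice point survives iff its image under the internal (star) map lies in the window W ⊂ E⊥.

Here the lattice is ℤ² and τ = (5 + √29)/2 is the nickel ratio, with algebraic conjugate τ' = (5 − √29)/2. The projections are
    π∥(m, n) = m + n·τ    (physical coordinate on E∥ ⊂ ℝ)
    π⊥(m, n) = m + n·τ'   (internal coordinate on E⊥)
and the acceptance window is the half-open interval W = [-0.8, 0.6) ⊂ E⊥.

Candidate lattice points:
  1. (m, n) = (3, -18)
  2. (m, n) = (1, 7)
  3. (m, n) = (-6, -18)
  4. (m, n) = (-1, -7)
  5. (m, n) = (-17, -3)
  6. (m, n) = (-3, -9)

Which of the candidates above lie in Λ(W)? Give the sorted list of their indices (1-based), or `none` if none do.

Numerically τ ≈ 5.19258 and τ' = −1/τ ≈ -0.19258.
[1] lift (3,-18): star map gives 6.46648; window check -0.8 ≤ 6.46648 < 0.6 is false → out
[2] lift (1,7): star map gives -0.34808; window check -0.8 ≤ -0.34808 < 0.6 is true → IN Λ
[3] lift (-6,-18): star map gives -2.53352; window check -0.8 ≤ -2.53352 < 0.6 is false → out
[4] lift (-1,-7): star map gives 0.34808; window check -0.8 ≤ 0.34808 < 0.6 is true → IN Λ
[5] lift (-17,-3): star map gives -16.42225; window check -0.8 ≤ -16.42225 < 0.6 is false → out
[6] lift (-3,-9): star map gives -1.26676; window check -0.8 ≤ -1.26676 < 0.6 is false → out

2, 4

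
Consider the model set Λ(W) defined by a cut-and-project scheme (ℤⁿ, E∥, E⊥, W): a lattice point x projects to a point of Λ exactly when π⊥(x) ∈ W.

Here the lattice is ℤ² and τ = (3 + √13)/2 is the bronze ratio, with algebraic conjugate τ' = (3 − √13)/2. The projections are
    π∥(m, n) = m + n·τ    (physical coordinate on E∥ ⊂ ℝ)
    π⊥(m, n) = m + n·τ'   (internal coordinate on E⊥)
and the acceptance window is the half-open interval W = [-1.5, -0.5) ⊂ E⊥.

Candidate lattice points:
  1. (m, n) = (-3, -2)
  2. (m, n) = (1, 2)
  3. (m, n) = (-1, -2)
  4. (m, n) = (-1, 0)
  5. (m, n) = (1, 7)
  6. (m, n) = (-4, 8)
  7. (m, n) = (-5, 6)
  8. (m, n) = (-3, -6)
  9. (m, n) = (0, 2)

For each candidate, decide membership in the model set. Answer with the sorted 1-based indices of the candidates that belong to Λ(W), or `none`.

τ' = (3−√13)/2 ≈ -0.302776.
candidate 1: (m,n)=(-3,-2) → π∥ = -3-2·τ ≈ -9.605551, π⊥ = -3-2·τ' ≈ -2.394449 ∉ [-1.5, -0.5) ⇒ out
candidate 2: (m,n)=(1,2) → π∥ = 1+2·τ ≈ 7.605551, π⊥ = 1+2·τ' ≈ 0.394449 ∉ [-1.5, -0.5) ⇒ out
candidate 3: (m,n)=(-1,-2) → π∥ = -1-2·τ ≈ -7.605551, π⊥ = -1-2·τ' ≈ -0.394449 ∉ [-1.5, -0.5) ⇒ out
candidate 4: (m,n)=(-1,0) → π∥ = -1+0·τ ≈ -1.000000, π⊥ = -1+0·τ' ≈ -1.000000 ∈ [-1.5, -0.5) ⇒ IN Λ
candidate 5: (m,n)=(1,7) → π∥ = 1+7·τ ≈ 24.119429, π⊥ = 1+7·τ' ≈ -1.119429 ∈ [-1.5, -0.5) ⇒ IN Λ
candidate 6: (m,n)=(-4,8) → π∥ = -4+8·τ ≈ 22.422205, π⊥ = -4+8·τ' ≈ -6.422205 ∉ [-1.5, -0.5) ⇒ out
candidate 7: (m,n)=(-5,6) → π∥ = -5+6·τ ≈ 14.816654, π⊥ = -5+6·τ' ≈ -6.816654 ∉ [-1.5, -0.5) ⇒ out
candidate 8: (m,n)=(-3,-6) → π∥ = -3-6·τ ≈ -22.816654, π⊥ = -3-6·τ' ≈ -1.183346 ∈ [-1.5, -0.5) ⇒ IN Λ
candidate 9: (m,n)=(0,2) → π∥ = 0+2·τ ≈ 6.605551, π⊥ = 0+2·τ' ≈ -0.605551 ∈ [-1.5, -0.5) ⇒ IN Λ

4, 5, 8, 9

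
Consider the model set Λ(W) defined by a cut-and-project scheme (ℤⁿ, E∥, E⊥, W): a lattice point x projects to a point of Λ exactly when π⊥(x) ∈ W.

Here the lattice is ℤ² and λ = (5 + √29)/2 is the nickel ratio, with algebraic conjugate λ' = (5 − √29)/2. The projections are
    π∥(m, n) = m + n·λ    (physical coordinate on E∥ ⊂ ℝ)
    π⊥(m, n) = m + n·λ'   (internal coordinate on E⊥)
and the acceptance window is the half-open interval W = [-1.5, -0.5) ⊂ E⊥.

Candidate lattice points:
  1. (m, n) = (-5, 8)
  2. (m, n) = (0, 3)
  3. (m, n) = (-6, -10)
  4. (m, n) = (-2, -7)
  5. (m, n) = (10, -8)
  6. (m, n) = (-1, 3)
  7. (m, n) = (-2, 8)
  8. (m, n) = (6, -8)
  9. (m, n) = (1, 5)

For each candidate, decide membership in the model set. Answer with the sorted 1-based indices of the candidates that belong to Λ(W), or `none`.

Numerically λ ≈ 5.19258 and λ' = −1/λ ≈ -0.19258.
[1] lift (-5,8): star map gives -6.54066; window check -1.5 ≤ -6.54066 < -0.5 is false → out
[2] lift (0,3): star map gives -0.57775; window check -1.5 ≤ -0.57775 < -0.5 is true → IN Λ
[3] lift (-6,-10): star map gives -4.07418; window check -1.5 ≤ -4.07418 < -0.5 is false → out
[4] lift (-2,-7): star map gives -0.65192; window check -1.5 ≤ -0.65192 < -0.5 is true → IN Λ
[5] lift (10,-8): star map gives 11.54066; window check -1.5 ≤ 11.54066 < -0.5 is false → out
[6] lift (-1,3): star map gives -1.57775; window check -1.5 ≤ -1.57775 < -0.5 is false → out
[7] lift (-2,8): star map gives -3.54066; window check -1.5 ≤ -3.54066 < -0.5 is false → out
[8] lift (6,-8): star map gives 7.54066; window check -1.5 ≤ 7.54066 < -0.5 is false → out
[9] lift (1,5): star map gives 0.03709; window check -1.5 ≤ 0.03709 < -0.5 is false → out

2, 4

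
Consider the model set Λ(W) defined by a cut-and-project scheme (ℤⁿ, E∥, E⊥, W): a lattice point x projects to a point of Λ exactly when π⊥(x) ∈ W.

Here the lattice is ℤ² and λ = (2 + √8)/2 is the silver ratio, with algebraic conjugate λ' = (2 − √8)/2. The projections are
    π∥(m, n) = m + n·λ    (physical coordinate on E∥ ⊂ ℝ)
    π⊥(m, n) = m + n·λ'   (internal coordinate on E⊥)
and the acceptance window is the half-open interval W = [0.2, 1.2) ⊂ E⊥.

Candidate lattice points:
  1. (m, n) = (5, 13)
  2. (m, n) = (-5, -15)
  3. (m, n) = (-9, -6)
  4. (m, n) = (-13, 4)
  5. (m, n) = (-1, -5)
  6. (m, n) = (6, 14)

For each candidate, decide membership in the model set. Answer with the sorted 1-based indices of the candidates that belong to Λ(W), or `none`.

Numerically λ ≈ 2.414214 and λ' = −1/λ ≈ -0.414214.
candidate 1: (m,n)=(5,13) → π∥ = 5+13·λ ≈ 36.384776, π⊥ = 5+13·λ' ≈ -0.384776 ∉ [0.2, 1.2) ⇒ out
candidate 2: (m,n)=(-5,-15) → π∥ = -5-15·λ ≈ -41.213203, π⊥ = -5-15·λ' ≈ 1.213203 ∉ [0.2, 1.2) ⇒ out
candidate 3: (m,n)=(-9,-6) → π∥ = -9-6·λ ≈ -23.485281, π⊥ = -9-6·λ' ≈ -6.514719 ∉ [0.2, 1.2) ⇒ out
candidate 4: (m,n)=(-13,4) → π∥ = -13+4·λ ≈ -3.343146, π⊥ = -13+4·λ' ≈ -14.656854 ∉ [0.2, 1.2) ⇒ out
candidate 5: (m,n)=(-1,-5) → π∥ = -1-5·λ ≈ -13.071068, π⊥ = -1-5·λ' ≈ 1.071068 ∈ [0.2, 1.2) ⇒ IN Λ
candidate 6: (m,n)=(6,14) → π∥ = 6+14·λ ≈ 39.798990, π⊥ = 6+14·λ' ≈ 0.201010 ∈ [0.2, 1.2) ⇒ IN Λ

5, 6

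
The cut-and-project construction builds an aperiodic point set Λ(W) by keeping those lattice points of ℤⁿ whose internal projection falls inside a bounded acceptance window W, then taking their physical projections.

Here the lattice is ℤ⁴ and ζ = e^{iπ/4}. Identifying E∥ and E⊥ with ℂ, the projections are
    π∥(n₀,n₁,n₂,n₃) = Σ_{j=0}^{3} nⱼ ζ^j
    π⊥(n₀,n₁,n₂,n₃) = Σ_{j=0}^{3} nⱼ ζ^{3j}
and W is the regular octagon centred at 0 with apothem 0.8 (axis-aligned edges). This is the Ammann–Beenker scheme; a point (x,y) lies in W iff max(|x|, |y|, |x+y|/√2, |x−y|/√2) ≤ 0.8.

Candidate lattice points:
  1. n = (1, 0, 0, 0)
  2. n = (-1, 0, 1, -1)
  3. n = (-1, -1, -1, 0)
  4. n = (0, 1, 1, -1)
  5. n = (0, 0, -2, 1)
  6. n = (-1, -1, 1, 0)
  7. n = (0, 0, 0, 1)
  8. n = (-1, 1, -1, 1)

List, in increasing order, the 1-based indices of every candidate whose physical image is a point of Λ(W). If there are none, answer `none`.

Internal map: ζ^{3j} for j=0..3 gives (1,0), (−√2/2,√2/2), (0,−1), (√2/2,√2/2).
candidate 1: n = (1, 0, 0, 0) → π⊥ ≈ (+1.0000, +0.0000); max(|x|,|y|,|x±y|/√2) = 1.0000 > 0.8 ⇒ ∉ W
candidate 2: n = (-1, 0, 1, -1) → π⊥ ≈ (-1.7071, -1.7071); max(|x|,|y|,|x±y|/√2) = 2.4142 > 0.8 ⇒ ∉ W
candidate 3: n = (-1, -1, -1, 0) → π⊥ ≈ (-0.2929, +0.2929); max(|x|,|y|,|x±y|/√2) = 0.4142 ≤ 0.8 ⇒ ∈ W
candidate 4: n = (0, 1, 1, -1) → π⊥ ≈ (-1.4142, -1.0000); max(|x|,|y|,|x±y|/√2) = 1.7071 > 0.8 ⇒ ∉ W
candidate 5: n = (0, 0, -2, 1) → π⊥ ≈ (+0.7071, +2.7071); max(|x|,|y|,|x±y|/√2) = 2.7071 > 0.8 ⇒ ∉ W
candidate 6: n = (-1, -1, 1, 0) → π⊥ ≈ (-0.2929, -1.7071); max(|x|,|y|,|x±y|/√2) = 1.7071 > 0.8 ⇒ ∉ W
candidate 7: n = (0, 0, 0, 1) → π⊥ ≈ (+0.7071, +0.7071); max(|x|,|y|,|x±y|/√2) = 1.0000 > 0.8 ⇒ ∉ W
candidate 8: n = (-1, 1, -1, 1) → π⊥ ≈ (-1.0000, +2.4142); max(|x|,|y|,|x±y|/√2) = 2.4142 > 0.8 ⇒ ∉ W

3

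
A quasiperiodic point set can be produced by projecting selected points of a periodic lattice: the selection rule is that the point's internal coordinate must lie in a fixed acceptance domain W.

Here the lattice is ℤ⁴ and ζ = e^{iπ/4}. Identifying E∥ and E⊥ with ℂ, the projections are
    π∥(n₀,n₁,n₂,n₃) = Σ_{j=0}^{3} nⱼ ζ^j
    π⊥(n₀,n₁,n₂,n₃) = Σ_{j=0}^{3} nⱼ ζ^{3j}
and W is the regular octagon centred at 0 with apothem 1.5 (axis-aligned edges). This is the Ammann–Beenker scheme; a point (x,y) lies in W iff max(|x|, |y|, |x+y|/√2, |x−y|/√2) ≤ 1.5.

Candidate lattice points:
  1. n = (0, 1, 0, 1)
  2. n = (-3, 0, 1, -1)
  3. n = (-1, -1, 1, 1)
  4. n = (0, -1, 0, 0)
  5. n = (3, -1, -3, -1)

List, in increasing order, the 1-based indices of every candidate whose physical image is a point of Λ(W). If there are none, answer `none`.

1, 3, 4

Internal map: ζ^{3j} for j=0..3 gives (1,0), (−√2/2,√2/2), (0,−1), (√2/2,√2/2).
#1 (0, 1, 0, 1): internal (0.0000, 1.4142); octagon support 1.4142 vs apothem 1.5 → ∈ W
#2 (-3, 0, 1, -1): internal (-3.7071, -1.7071); octagon support 3.8284 vs apothem 1.5 → ∉ W
#3 (-1, -1, 1, 1): internal (0.4142, -1.0000); octagon support 1.0000 vs apothem 1.5 → ∈ W
#4 (0, -1, 0, 0): internal (0.7071, -0.7071); octagon support 1.0000 vs apothem 1.5 → ∈ W
#5 (3, -1, -3, -1): internal (3.0000, 1.5858); octagon support 3.2426 vs apothem 1.5 → ∉ W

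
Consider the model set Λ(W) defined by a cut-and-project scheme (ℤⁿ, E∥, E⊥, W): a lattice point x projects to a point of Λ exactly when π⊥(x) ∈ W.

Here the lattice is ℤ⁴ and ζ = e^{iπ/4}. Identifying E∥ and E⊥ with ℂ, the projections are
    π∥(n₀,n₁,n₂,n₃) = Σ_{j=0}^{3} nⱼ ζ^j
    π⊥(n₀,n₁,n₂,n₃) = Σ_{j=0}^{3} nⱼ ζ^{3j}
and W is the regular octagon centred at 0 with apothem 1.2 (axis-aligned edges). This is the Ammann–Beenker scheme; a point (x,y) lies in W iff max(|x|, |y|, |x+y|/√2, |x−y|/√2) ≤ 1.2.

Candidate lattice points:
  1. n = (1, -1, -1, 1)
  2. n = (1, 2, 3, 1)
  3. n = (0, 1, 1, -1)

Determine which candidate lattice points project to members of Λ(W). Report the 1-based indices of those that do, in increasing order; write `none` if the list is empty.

With ζ = e^{iπ/4} the internal vectors are ζ^0,ζ^3,ζ^6,ζ^9.
#1 (1, -1, -1, 1): internal (2.4142, 1.0000); octagon support 2.4142 vs apothem 1.2 → ∉ W
#2 (1, 2, 3, 1): internal (0.2929, -0.8787); octagon support 0.8787 vs apothem 1.2 → ∈ W
#3 (0, 1, 1, -1): internal (-1.4142, -1.0000); octagon support 1.7071 vs apothem 1.2 → ∉ W

2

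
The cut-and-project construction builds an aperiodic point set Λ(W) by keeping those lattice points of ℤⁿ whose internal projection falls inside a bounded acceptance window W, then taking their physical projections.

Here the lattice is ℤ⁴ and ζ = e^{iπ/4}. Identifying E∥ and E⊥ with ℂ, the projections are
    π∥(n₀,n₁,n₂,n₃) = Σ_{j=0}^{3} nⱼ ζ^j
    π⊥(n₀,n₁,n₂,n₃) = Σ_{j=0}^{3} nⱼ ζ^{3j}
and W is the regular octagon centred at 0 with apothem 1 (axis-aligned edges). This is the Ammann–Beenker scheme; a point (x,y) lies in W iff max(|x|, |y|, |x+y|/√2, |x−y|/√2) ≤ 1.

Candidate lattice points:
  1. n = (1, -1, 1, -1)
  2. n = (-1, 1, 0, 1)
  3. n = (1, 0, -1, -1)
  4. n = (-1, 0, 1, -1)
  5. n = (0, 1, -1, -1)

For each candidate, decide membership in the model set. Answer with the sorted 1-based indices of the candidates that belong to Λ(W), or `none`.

3

π⊥(n) = n₀ + n₁ζ³ + n₂ζ⁶ + n₃ζ⁹ where ζ = e^{iπ/4}.
candidate 1: n = (1, -1, 1, -1) → π⊥ ≈ (+1.000000, -2.414214); max(|x|,|y|,|x±y|/√2) = 2.414214 > 1 ⇒ ∉ W
candidate 2: n = (-1, 1, 0, 1) → π⊥ ≈ (-1.000000, +1.414214); max(|x|,|y|,|x±y|/√2) = 1.707107 > 1 ⇒ ∉ W
candidate 3: n = (1, 0, -1, -1) → π⊥ ≈ (+0.292893, +0.292893); max(|x|,|y|,|x±y|/√2) = 0.414214 ≤ 1 ⇒ ∈ W
candidate 4: n = (-1, 0, 1, -1) → π⊥ ≈ (-1.707107, -1.707107); max(|x|,|y|,|x±y|/√2) = 2.414214 > 1 ⇒ ∉ W
candidate 5: n = (0, 1, -1, -1) → π⊥ ≈ (-1.414214, +1.000000); max(|x|,|y|,|x±y|/√2) = 1.707107 > 1 ⇒ ∉ W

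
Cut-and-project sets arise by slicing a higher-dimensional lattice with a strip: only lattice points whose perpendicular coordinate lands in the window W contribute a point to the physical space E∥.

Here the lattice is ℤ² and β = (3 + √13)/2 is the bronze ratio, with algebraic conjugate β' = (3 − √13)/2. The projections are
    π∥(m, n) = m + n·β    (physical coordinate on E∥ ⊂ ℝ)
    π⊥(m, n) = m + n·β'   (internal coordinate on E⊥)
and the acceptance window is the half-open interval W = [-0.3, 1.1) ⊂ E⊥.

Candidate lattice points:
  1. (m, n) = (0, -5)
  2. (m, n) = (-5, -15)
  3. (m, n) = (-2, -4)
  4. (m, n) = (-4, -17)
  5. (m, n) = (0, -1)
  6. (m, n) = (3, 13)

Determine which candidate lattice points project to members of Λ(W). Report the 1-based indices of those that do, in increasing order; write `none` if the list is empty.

Numerically β ≈ 3.30278 and β' = −1/β ≈ -0.30278.
[1] lift (0,-5): star map gives 1.51388; window check -0.3 ≤ 1.51388 < 1.1 is false → out
[2] lift (-5,-15): star map gives -0.45837; window check -0.3 ≤ -0.45837 < 1.1 is false → out
[3] lift (-2,-4): star map gives -0.78890; window check -0.3 ≤ -0.78890 < 1.1 is false → out
[4] lift (-4,-17): star map gives 1.14719; window check -0.3 ≤ 1.14719 < 1.1 is false → out
[5] lift (0,-1): star map gives 0.30278; window check -0.3 ≤ 0.30278 < 1.1 is true → IN Λ
[6] lift (3,13): star map gives -0.93608; window check -0.3 ≤ -0.93608 < 1.1 is false → out

5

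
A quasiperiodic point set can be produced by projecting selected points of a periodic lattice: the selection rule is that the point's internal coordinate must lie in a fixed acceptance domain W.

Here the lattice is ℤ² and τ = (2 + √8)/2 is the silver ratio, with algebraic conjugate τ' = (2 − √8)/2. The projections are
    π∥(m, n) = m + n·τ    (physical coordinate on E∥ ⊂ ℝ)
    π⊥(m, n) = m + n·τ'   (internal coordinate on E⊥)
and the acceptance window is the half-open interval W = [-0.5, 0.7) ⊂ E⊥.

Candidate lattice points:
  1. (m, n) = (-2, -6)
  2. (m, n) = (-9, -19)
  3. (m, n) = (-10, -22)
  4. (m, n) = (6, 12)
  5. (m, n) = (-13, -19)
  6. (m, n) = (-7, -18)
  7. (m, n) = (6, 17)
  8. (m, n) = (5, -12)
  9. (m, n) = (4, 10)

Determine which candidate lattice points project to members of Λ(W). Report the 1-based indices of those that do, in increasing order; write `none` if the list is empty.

τ' = (2−√8)/2 ≈ -0.414214.
[1] lift (-2,-6): star map gives 0.485281; window check -0.5 ≤ 0.485281 < 0.7 is true → IN Λ
[2] lift (-9,-19): star map gives -1.129942; window check -0.5 ≤ -1.129942 < 0.7 is false → out
[3] lift (-10,-22): star map gives -0.887302; window check -0.5 ≤ -0.887302 < 0.7 is false → out
[4] lift (6,12): star map gives 1.029437; window check -0.5 ≤ 1.029437 < 0.7 is false → out
[5] lift (-13,-19): star map gives -5.129942; window check -0.5 ≤ -5.129942 < 0.7 is false → out
[6] lift (-7,-18): star map gives 0.455844; window check -0.5 ≤ 0.455844 < 0.7 is true → IN Λ
[7] lift (6,17): star map gives -1.041631; window check -0.5 ≤ -1.041631 < 0.7 is false → out
[8] lift (5,-12): star map gives 9.970563; window check -0.5 ≤ 9.970563 < 0.7 is false → out
[9] lift (4,10): star map gives -0.142136; window check -0.5 ≤ -0.142136 < 0.7 is true → IN Λ

1, 6, 9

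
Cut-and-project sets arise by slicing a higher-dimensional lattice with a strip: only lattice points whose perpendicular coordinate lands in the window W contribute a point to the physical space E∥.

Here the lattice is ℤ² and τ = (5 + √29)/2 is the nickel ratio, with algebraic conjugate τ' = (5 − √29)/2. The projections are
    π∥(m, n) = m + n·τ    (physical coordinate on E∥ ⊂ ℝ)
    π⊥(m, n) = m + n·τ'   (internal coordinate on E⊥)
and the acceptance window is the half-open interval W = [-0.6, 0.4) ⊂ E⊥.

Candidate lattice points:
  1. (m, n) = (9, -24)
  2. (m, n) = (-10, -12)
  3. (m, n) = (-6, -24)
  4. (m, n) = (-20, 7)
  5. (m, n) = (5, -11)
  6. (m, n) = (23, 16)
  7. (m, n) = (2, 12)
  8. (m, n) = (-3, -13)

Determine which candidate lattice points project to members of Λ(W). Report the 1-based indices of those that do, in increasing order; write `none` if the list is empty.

τ' = (5−√29)/2 ≈ -0.19258.
candidate 1: (m,n)=(9,-24) → π∥ = 9-24·τ ≈ -115.62198, π⊥ = 9-24·τ' ≈ 13.62198 ∉ [-0.6, 0.4) ⇒ out
candidate 2: (m,n)=(-10,-12) → π∥ = -10-12·τ ≈ -72.31099, π⊥ = -10-12·τ' ≈ -7.68901 ∉ [-0.6, 0.4) ⇒ out
candidate 3: (m,n)=(-6,-24) → π∥ = -6-24·τ ≈ -130.62198, π⊥ = -6-24·τ' ≈ -1.37802 ∉ [-0.6, 0.4) ⇒ out
candidate 4: (m,n)=(-20,7) → π∥ = -20+7·τ ≈ 16.34808, π⊥ = -20+7·τ' ≈ -21.34808 ∉ [-0.6, 0.4) ⇒ out
candidate 5: (m,n)=(5,-11) → π∥ = 5-11·τ ≈ -52.11841, π⊥ = 5-11·τ' ≈ 7.11841 ∉ [-0.6, 0.4) ⇒ out
candidate 6: (m,n)=(23,16) → π∥ = 23+16·τ ≈ 106.08132, π⊥ = 23+16·τ' ≈ 19.91868 ∉ [-0.6, 0.4) ⇒ out
candidate 7: (m,n)=(2,12) → π∥ = 2+12·τ ≈ 64.31099, π⊥ = 2+12·τ' ≈ -0.31099 ∈ [-0.6, 0.4) ⇒ IN Λ
candidate 8: (m,n)=(-3,-13) → π∥ = -3-13·τ ≈ -70.50357, π⊥ = -3-13·τ' ≈ -0.49643 ∈ [-0.6, 0.4) ⇒ IN Λ

7, 8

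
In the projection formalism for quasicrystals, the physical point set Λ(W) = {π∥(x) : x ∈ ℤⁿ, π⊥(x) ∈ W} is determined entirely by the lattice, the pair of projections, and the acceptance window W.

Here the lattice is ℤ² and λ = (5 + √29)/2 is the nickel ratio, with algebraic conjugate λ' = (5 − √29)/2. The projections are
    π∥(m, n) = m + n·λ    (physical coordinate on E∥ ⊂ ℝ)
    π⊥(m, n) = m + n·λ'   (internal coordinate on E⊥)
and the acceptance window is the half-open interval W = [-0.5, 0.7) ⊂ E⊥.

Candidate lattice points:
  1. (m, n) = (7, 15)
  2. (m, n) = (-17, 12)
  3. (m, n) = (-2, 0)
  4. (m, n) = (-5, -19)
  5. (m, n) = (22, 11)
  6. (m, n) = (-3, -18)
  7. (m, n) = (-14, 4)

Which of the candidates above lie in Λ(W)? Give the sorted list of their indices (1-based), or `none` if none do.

6

Compute λ' = (5−√29)/2 = -0.192582, so π⊥(m,n) = m -0.192582·n.
[1] lift (7,15): star map gives 4.111264; window check -0.5 ≤ 4.111264 < 0.7 is false → out
[2] lift (-17,12): star map gives -19.310989; window check -0.5 ≤ -19.310989 < 0.7 is false → out
[3] lift (-2,0): star map gives -2.000000; window check -0.5 ≤ -2.000000 < 0.7 is false → out
[4] lift (-5,-19): star map gives -1.340934; window check -0.5 ≤ -1.340934 < 0.7 is false → out
[5] lift (22,11): star map gives 19.881594; window check -0.5 ≤ 19.881594 < 0.7 is false → out
[6] lift (-3,-18): star map gives 0.466483; window check -0.5 ≤ 0.466483 < 0.7 is true → IN Λ
[7] lift (-14,4): star map gives -14.770330; window check -0.5 ≤ -14.770330 < 0.7 is false → out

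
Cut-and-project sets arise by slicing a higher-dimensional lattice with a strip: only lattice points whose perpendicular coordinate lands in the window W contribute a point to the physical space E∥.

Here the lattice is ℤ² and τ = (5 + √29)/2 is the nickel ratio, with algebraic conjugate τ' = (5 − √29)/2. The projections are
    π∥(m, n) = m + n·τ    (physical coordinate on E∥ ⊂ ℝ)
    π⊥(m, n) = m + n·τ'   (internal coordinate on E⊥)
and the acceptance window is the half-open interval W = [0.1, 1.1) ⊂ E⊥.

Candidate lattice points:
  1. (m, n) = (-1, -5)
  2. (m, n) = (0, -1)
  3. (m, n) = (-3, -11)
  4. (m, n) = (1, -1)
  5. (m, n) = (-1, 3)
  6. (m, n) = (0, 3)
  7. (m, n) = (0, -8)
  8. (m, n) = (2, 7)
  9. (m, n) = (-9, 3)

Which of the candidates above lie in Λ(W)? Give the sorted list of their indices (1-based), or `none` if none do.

2, 8

Numerically τ ≈ 5.1926 and τ' = −1/τ ≈ -0.1926.
[1] lift (-1,-5): star map gives -0.0371; window check 0.1 ≤ -0.0371 < 1.1 is false → out
[2] lift (0,-1): star map gives 0.1926; window check 0.1 ≤ 0.1926 < 1.1 is true → IN Λ
[3] lift (-3,-11): star map gives -0.8816; window check 0.1 ≤ -0.8816 < 1.1 is false → out
[4] lift (1,-1): star map gives 1.1926; window check 0.1 ≤ 1.1926 < 1.1 is false → out
[5] lift (-1,3): star map gives -1.5777; window check 0.1 ≤ -1.5777 < 1.1 is false → out
[6] lift (0,3): star map gives -0.5777; window check 0.1 ≤ -0.5777 < 1.1 is false → out
[7] lift (0,-8): star map gives 1.5407; window check 0.1 ≤ 1.5407 < 1.1 is false → out
[8] lift (2,7): star map gives 0.6519; window check 0.1 ≤ 0.6519 < 1.1 is true → IN Λ
[9] lift (-9,3): star map gives -9.5777; window check 0.1 ≤ -9.5777 < 1.1 is false → out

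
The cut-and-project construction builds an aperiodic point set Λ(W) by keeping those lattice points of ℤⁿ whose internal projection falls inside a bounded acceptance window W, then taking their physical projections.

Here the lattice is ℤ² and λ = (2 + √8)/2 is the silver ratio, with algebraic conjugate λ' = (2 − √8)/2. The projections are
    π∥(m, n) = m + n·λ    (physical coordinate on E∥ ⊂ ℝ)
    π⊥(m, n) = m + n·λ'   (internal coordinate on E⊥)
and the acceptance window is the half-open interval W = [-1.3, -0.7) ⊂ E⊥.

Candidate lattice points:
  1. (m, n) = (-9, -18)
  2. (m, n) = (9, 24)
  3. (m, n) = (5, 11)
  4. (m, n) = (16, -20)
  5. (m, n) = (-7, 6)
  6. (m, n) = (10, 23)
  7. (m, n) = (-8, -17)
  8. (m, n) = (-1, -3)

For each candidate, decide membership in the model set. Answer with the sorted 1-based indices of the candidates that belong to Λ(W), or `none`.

2, 7

Numerically λ ≈ 2.414214 and λ' = −1/λ ≈ -0.414214.
#1 (-9,-18): internal coord -9 + (-18)·λ' = -1.544156; -1.544156 ∉ [-1.3, -0.7) → out
#2 (9,24): internal coord 9 + (24)·λ' = -0.941125; -0.941125 ∈ [-1.3, -0.7) → IN Λ
#3 (5,11): internal coord 5 + (11)·λ' = +0.443651; +0.443651 ∉ [-1.3, -0.7) → out
#4 (16,-20): internal coord 16 + (-20)·λ' = +24.284271; +24.284271 ∉ [-1.3, -0.7) → out
#5 (-7,6): internal coord -7 + (6)·λ' = -9.485281; -9.485281 ∉ [-1.3, -0.7) → out
#6 (10,23): internal coord 10 + (23)·λ' = +0.473088; +0.473088 ∉ [-1.3, -0.7) → out
#7 (-8,-17): internal coord -8 + (-17)·λ' = -0.958369; -0.958369 ∈ [-1.3, -0.7) → IN Λ
#8 (-1,-3): internal coord -1 + (-3)·λ' = +0.242641; +0.242641 ∉ [-1.3, -0.7) → out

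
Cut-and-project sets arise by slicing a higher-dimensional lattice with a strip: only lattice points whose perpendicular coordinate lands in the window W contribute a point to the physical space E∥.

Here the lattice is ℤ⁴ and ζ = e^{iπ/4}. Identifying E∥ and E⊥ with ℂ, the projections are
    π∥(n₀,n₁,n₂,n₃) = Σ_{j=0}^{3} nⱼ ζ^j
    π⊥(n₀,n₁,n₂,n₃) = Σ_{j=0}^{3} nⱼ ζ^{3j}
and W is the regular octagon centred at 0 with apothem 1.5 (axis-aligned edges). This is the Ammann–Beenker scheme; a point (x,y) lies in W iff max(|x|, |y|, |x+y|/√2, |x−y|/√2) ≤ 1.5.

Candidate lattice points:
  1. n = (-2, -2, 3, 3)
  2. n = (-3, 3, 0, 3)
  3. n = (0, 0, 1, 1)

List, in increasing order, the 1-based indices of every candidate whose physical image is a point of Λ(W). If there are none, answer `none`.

3

With ζ = e^{iπ/4} the internal vectors are ζ^0,ζ^3,ζ^6,ζ^9.
candidate 1: n = (-2, -2, 3, 3) → π⊥ ≈ (+1.535534, -2.292893); max(|x|,|y|,|x±y|/√2) = 2.707107 > 1.5 ⇒ ∉ W
candidate 2: n = (-3, 3, 0, 3) → π⊥ ≈ (-3.000000, +4.242641); max(|x|,|y|,|x±y|/√2) = 5.121320 > 1.5 ⇒ ∉ W
candidate 3: n = (0, 0, 1, 1) → π⊥ ≈ (+0.707107, -0.292893); max(|x|,|y|,|x±y|/√2) = 0.707107 ≤ 1.5 ⇒ ∈ W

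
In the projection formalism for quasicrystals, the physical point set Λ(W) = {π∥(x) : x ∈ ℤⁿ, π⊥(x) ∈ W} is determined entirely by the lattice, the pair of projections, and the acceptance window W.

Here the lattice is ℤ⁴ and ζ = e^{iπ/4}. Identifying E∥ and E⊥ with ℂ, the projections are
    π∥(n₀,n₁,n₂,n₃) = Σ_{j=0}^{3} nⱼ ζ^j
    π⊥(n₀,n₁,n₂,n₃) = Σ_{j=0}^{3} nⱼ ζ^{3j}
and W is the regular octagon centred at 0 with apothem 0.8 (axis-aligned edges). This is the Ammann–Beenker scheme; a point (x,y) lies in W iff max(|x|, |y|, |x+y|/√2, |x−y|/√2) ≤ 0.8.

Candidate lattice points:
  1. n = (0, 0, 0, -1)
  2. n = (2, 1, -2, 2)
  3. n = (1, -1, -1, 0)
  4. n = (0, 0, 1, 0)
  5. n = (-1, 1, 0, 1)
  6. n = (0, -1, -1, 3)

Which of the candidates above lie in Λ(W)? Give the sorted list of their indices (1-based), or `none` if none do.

Internal map: ζ^{3j} for j=0..3 gives (1,0), (−√2/2,√2/2), (0,−1), (√2/2,√2/2).
candidate 1: n = (0, 0, 0, -1) → π⊥ ≈ (-0.707107, -0.707107); max(|x|,|y|,|x±y|/√2) = 1.000000 > 0.8 ⇒ ∉ W
candidate 2: n = (2, 1, -2, 2) → π⊥ ≈ (+2.707107, +4.121320); max(|x|,|y|,|x±y|/√2) = 4.828427 > 0.8 ⇒ ∉ W
candidate 3: n = (1, -1, -1, 0) → π⊥ ≈ (+1.707107, +0.292893); max(|x|,|y|,|x±y|/√2) = 1.707107 > 0.8 ⇒ ∉ W
candidate 4: n = (0, 0, 1, 0) → π⊥ ≈ (+0.000000, -1.000000); max(|x|,|y|,|x±y|/√2) = 1.000000 > 0.8 ⇒ ∉ W
candidate 5: n = (-1, 1, 0, 1) → π⊥ ≈ (-1.000000, +1.414214); max(|x|,|y|,|x±y|/√2) = 1.707107 > 0.8 ⇒ ∉ W
candidate 6: n = (0, -1, -1, 3) → π⊥ ≈ (+2.828427, +2.414214); max(|x|,|y|,|x±y|/√2) = 3.707107 > 0.8 ⇒ ∉ W

none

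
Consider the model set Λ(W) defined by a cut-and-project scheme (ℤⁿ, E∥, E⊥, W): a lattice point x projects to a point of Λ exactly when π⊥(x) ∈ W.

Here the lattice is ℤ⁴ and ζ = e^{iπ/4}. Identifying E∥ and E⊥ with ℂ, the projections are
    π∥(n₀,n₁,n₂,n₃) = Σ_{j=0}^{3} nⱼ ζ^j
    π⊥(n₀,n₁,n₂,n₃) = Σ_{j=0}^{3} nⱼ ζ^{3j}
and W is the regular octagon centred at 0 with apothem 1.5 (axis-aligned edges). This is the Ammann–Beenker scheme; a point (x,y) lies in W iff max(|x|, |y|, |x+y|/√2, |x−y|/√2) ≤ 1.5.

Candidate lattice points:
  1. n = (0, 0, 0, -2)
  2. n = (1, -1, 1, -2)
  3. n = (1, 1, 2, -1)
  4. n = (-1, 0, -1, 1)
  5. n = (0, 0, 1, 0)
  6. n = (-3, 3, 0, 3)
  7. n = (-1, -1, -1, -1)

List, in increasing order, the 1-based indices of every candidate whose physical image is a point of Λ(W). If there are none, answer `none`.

π⊥(n) = n₀ + n₁ζ³ + n₂ζ⁶ + n₃ζ⁹ where ζ = e^{iπ/4}.
#1 (0, 0, 0, -2): internal (-1.414214, -1.414214); octagon support 2.000000 vs apothem 1.5 → ∉ W
#2 (1, -1, 1, -2): internal (0.292893, -3.121320); octagon support 3.121320 vs apothem 1.5 → ∉ W
#3 (1, 1, 2, -1): internal (-0.414214, -2.000000); octagon support 2.000000 vs apothem 1.5 → ∉ W
#4 (-1, 0, -1, 1): internal (-0.292893, 1.707107); octagon support 1.707107 vs apothem 1.5 → ∉ W
#5 (0, 0, 1, 0): internal (0.000000, -1.000000); octagon support 1.000000 vs apothem 1.5 → ∈ W
#6 (-3, 3, 0, 3): internal (-3.000000, 4.242641); octagon support 5.121320 vs apothem 1.5 → ∉ W
#7 (-1, -1, -1, -1): internal (-1.000000, -0.414214); octagon support 1.000000 vs apothem 1.5 → ∈ W

5, 7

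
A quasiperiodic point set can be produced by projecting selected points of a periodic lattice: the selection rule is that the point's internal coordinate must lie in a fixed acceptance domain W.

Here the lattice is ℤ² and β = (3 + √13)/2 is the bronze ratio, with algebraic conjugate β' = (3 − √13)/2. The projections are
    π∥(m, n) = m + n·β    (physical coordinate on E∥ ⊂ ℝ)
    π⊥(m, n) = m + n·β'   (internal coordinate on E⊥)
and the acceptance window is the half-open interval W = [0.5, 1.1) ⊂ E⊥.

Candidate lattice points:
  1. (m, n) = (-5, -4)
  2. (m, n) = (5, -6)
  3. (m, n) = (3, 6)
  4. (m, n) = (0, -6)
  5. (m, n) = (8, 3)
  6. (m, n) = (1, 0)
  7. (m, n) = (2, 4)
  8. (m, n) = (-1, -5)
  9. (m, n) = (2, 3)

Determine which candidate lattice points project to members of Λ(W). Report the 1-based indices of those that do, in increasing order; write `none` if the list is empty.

β' = (3−√13)/2 ≈ -0.3028.
candidate 1: (m,n)=(-5,-4) → π∥ = -5-4·β ≈ -18.2111, π⊥ = -5-4·β' ≈ -3.7889 ∉ [0.5, 1.1) ⇒ out
candidate 2: (m,n)=(5,-6) → π∥ = 5-6·β ≈ -14.8167, π⊥ = 5-6·β' ≈ 6.8167 ∉ [0.5, 1.1) ⇒ out
candidate 3: (m,n)=(3,6) → π∥ = 3+6·β ≈ 22.8167, π⊥ = 3+6·β' ≈ 1.1833 ∉ [0.5, 1.1) ⇒ out
candidate 4: (m,n)=(0,-6) → π∥ = 0-6·β ≈ -19.8167, π⊥ = 0-6·β' ≈ 1.8167 ∉ [0.5, 1.1) ⇒ out
candidate 5: (m,n)=(8,3) → π∥ = 8+3·β ≈ 17.9083, π⊥ = 8+3·β' ≈ 7.0917 ∉ [0.5, 1.1) ⇒ out
candidate 6: (m,n)=(1,0) → π∥ = 1+0·β ≈ 1.0000, π⊥ = 1+0·β' ≈ 1.0000 ∈ [0.5, 1.1) ⇒ IN Λ
candidate 7: (m,n)=(2,4) → π∥ = 2+4·β ≈ 15.2111, π⊥ = 2+4·β' ≈ 0.7889 ∈ [0.5, 1.1) ⇒ IN Λ
candidate 8: (m,n)=(-1,-5) → π∥ = -1-5·β ≈ -17.5139, π⊥ = -1-5·β' ≈ 0.5139 ∈ [0.5, 1.1) ⇒ IN Λ
candidate 9: (m,n)=(2,3) → π∥ = 2+3·β ≈ 11.9083, π⊥ = 2+3·β' ≈ 1.0917 ∈ [0.5, 1.1) ⇒ IN Λ

6, 7, 8, 9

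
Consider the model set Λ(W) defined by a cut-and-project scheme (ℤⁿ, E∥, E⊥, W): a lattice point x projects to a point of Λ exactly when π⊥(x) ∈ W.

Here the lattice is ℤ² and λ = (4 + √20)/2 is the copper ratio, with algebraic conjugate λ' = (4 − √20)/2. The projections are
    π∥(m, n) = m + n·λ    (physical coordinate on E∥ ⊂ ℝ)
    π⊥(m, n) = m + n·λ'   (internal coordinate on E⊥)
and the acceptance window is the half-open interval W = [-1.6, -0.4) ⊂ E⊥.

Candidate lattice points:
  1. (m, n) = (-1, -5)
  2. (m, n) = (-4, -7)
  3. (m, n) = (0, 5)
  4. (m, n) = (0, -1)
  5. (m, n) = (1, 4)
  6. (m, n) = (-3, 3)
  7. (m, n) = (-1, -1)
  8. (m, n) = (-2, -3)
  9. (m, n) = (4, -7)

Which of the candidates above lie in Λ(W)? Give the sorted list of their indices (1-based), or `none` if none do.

3, 7, 8

Compute λ' = (4−√20)/2 = -0.2361, so π⊥(m,n) = m -0.2361·n.
[1] lift (-1,-5): star map gives 0.1803; window check -1.6 ≤ 0.1803 < -0.4 is false → out
[2] lift (-4,-7): star map gives -2.3475; window check -1.6 ≤ -2.3475 < -0.4 is false → out
[3] lift (0,5): star map gives -1.1803; window check -1.6 ≤ -1.1803 < -0.4 is true → IN Λ
[4] lift (0,-1): star map gives 0.2361; window check -1.6 ≤ 0.2361 < -0.4 is false → out
[5] lift (1,4): star map gives 0.0557; window check -1.6 ≤ 0.0557 < -0.4 is false → out
[6] lift (-3,3): star map gives -3.7082; window check -1.6 ≤ -3.7082 < -0.4 is false → out
[7] lift (-1,-1): star map gives -0.7639; window check -1.6 ≤ -0.7639 < -0.4 is true → IN Λ
[8] lift (-2,-3): star map gives -1.2918; window check -1.6 ≤ -1.2918 < -0.4 is true → IN Λ
[9] lift (4,-7): star map gives 5.6525; window check -1.6 ≤ 5.6525 < -0.4 is false → out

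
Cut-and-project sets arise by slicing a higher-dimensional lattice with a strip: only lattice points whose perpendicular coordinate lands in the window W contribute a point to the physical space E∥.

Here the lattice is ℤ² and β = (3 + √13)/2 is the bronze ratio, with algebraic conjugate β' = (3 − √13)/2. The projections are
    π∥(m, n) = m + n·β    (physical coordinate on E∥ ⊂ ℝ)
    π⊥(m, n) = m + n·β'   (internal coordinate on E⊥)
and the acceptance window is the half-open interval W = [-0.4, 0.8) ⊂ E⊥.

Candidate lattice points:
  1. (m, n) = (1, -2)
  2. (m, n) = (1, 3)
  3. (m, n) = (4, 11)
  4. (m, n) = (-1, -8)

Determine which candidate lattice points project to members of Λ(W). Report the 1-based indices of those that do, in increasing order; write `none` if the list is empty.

Compute β' = (3−√13)/2 = -0.302776, so π⊥(m,n) = m -0.302776·n.
[1] lift (1,-2): star map gives 1.605551; window check -0.4 ≤ 1.605551 < 0.8 is false → out
[2] lift (1,3): star map gives 0.091673; window check -0.4 ≤ 0.091673 < 0.8 is true → IN Λ
[3] lift (4,11): star map gives 0.669468; window check -0.4 ≤ 0.669468 < 0.8 is true → IN Λ
[4] lift (-1,-8): star map gives 1.422205; window check -0.4 ≤ 1.422205 < 0.8 is false → out

2, 3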